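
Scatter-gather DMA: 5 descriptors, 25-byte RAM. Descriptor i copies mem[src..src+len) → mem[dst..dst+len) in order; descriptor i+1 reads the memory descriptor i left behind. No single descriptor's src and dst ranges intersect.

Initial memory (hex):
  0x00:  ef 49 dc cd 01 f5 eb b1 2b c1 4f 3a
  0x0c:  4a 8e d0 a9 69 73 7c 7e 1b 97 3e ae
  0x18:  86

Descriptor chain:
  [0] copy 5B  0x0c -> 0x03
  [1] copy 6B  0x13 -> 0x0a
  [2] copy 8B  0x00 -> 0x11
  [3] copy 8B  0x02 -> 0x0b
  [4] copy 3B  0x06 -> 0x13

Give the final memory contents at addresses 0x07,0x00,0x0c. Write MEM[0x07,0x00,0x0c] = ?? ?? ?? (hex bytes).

MEM[0x07,0x00,0x0c] = 69 ef 4a

D0: mem[0x03..0x07] <- [4a 8e d0 a9 69]
D1: mem[0x0a..0x0f] <- [7e 1b 97 3e ae 86]
D2: mem[0x11..0x18] <- [ef 49 dc 4a 8e d0 a9 69]
D3: mem[0x0b..0x12] <- [dc 4a 8e d0 a9 69 2b c1]
D4: mem[0x13..0x15] <- [a9 69 2b]
query mem[0x07]=0x69, mem[0x00]=0xef, mem[0x0c]=0x4a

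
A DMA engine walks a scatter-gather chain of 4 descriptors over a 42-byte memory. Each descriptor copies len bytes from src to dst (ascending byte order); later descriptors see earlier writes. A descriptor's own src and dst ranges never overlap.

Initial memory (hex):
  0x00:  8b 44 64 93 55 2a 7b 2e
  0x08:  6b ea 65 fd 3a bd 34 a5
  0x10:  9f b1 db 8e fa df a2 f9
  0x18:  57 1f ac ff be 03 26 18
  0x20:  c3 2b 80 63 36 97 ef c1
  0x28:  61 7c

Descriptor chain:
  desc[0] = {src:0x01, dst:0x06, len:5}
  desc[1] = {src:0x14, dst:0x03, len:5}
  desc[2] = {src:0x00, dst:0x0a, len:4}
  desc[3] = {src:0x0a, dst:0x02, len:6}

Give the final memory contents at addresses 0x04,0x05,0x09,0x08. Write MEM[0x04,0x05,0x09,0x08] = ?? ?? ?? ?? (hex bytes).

  after D0: wrote 5B at 0x06 = 446493552a
  after D1: wrote 5B at 0x03 = fadfa2f957
  after D2: wrote 4B at 0x0a = 8b4464fa
  after D3: wrote 6B at 0x02 = 8b4464fa34a5
query mem[0x04]=0x64, mem[0x05]=0xfa, mem[0x09]=0x55, mem[0x08]=0x93

MEM[0x04,0x05,0x09,0x08] = 64 fa 55 93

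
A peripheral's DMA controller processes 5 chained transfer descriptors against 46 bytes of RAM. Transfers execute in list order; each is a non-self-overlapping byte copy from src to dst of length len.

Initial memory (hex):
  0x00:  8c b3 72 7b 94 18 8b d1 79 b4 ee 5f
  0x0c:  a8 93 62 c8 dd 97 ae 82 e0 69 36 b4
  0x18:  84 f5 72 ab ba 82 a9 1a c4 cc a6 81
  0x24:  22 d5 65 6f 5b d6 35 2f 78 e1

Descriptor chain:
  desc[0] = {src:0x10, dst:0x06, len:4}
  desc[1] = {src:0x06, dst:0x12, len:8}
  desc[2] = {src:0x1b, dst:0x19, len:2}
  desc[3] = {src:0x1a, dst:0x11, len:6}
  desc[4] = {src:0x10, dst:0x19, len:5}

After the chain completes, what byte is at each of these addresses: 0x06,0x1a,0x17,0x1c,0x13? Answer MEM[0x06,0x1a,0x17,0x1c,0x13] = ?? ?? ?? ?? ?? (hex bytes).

[0] 0x10->0x06 len=4 : dd 97 ae 82
[1] 0x06->0x12 len=8 : dd 97 ae 82 ee 5f a8 93
[2] 0x1b->0x19 len=2 : ab ba
[3] 0x1a->0x11 len=6 : ba ab ba 82 a9 1a
[4] 0x10->0x19 len=5 : dd ba ab ba 82
query mem[0x06]=0xdd, mem[0x1a]=0xba, mem[0x17]=0x5f, mem[0x1c]=0xba, mem[0x13]=0xba

MEM[0x06,0x1a,0x17,0x1c,0x13] = dd ba 5f ba ba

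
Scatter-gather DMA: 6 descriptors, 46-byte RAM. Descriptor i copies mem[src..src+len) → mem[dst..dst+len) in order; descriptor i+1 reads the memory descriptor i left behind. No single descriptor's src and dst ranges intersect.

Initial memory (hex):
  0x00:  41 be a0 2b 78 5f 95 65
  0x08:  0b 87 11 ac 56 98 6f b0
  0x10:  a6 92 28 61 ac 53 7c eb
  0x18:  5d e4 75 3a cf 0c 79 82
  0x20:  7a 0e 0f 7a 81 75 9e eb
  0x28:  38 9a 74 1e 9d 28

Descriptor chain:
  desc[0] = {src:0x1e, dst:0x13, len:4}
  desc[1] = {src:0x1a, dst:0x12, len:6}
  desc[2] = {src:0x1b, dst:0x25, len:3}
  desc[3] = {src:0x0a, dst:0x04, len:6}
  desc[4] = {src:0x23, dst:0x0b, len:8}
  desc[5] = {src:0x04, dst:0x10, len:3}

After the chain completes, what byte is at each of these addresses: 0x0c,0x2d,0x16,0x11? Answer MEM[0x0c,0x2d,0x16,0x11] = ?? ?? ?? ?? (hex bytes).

MEM[0x0c,0x2d,0x16,0x11] = 81 28 79 ac

D0: mem[0x13..0x16] <- [79 82 7a 0e]
D1: mem[0x12..0x17] <- [75 3a cf 0c 79 82]
D2: mem[0x25..0x27] <- [3a cf 0c]
D3: mem[0x04..0x09] <- [11 ac 56 98 6f b0]
D4: mem[0x0b..0x12] <- [7a 81 3a cf 0c 38 9a 74]
D5: mem[0x10..0x12] <- [11 ac 56]
query mem[0x0c]=0x81, mem[0x2d]=0x28, mem[0x16]=0x79, mem[0x11]=0xac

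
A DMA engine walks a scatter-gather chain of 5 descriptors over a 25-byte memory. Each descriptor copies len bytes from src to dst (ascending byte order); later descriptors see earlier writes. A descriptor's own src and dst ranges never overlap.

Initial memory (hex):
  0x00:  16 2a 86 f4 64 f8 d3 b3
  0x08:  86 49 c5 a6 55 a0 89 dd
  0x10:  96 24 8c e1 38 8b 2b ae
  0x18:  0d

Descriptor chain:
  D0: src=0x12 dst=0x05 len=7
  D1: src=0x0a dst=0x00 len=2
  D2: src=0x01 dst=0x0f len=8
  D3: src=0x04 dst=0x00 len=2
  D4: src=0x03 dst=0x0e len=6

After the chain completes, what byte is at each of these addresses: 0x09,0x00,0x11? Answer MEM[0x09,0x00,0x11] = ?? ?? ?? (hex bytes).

  after D0: wrote 7B at 0x05 = 8ce1388b2bae0d
  after D1: wrote 2B at 0x00 = ae0d
  after D2: wrote 8B at 0x0f = 0d86f4648ce1388b
  after D3: wrote 2B at 0x00 = 648c
  after D4: wrote 6B at 0x0e = f4648ce1388b
query mem[0x09]=0x2b, mem[0x00]=0x64, mem[0x11]=0xe1

MEM[0x09,0x00,0x11] = 2b 64 e1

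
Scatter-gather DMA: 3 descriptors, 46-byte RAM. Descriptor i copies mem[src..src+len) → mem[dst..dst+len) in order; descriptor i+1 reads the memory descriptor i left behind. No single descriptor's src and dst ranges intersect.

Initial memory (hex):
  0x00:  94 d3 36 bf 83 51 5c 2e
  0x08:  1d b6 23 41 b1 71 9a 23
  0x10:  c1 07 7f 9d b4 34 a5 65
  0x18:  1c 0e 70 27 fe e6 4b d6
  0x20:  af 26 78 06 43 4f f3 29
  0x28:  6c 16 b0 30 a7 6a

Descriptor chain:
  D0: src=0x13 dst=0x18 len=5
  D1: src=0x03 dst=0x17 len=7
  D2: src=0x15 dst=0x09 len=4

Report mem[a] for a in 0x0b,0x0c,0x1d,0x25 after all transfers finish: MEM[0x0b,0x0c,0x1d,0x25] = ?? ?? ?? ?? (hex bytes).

#0 dst[0x18+5] := {0x9d,0xb4,0x34,0xa5,0x65}
#1 dst[0x17+7] := {0xbf,0x83,0x51,0x5c,0x2e,0x1d,0xb6}
#2 dst[0x09+4] := {0x34,0xa5,0xbf,0x83}
query mem[0x0b]=0xbf, mem[0x0c]=0x83, mem[0x1d]=0xb6, mem[0x25]=0x4f

MEM[0x0b,0x0c,0x1d,0x25] = bf 83 b6 4f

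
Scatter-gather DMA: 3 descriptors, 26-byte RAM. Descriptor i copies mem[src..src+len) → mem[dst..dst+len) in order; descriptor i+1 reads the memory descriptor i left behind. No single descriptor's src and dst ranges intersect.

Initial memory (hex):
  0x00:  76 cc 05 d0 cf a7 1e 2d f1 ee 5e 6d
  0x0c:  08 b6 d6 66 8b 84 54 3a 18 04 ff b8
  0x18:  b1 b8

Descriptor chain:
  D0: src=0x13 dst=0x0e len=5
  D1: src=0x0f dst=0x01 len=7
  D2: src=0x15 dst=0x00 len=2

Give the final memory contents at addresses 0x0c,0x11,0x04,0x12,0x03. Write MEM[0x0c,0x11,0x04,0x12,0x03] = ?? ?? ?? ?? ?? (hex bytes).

MEM[0x0c,0x11,0x04,0x12,0x03] = 08 ff b8 b8 ff

#0 dst[0x0e+5] := {0x3a,0x18,0x04,0xff,0xb8}
#1 dst[0x01+7] := {0x18,0x04,0xff,0xb8,0x3a,0x18,0x04}
#2 dst[0x00+2] := {0x04,0xff}
query mem[0x0c]=0x08, mem[0x11]=0xff, mem[0x04]=0xb8, mem[0x12]=0xb8, mem[0x03]=0xff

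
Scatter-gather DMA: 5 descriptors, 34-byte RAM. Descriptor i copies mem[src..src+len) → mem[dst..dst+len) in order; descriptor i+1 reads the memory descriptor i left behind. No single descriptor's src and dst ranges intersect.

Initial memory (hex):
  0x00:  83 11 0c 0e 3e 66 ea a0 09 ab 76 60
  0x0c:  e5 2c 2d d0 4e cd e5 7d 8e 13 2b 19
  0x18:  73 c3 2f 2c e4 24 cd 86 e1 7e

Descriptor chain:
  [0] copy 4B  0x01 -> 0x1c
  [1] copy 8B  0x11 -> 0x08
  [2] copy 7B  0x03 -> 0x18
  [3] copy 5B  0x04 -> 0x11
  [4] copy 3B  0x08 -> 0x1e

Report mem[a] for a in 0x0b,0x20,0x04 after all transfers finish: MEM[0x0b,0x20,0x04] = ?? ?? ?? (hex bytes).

  after D0: wrote 4B at 0x1c = 110c0e3e
  after D1: wrote 8B at 0x08 = cde57d8e132b1973
  after D2: wrote 7B at 0x18 = 0e3e66eaa0cde5
  after D3: wrote 5B at 0x11 = 3e66eaa0cd
  after D4: wrote 3B at 0x1e = cde57d
query mem[0x0b]=0x8e, mem[0x20]=0x7d, mem[0x04]=0x3e

MEM[0x0b,0x20,0x04] = 8e 7d 3e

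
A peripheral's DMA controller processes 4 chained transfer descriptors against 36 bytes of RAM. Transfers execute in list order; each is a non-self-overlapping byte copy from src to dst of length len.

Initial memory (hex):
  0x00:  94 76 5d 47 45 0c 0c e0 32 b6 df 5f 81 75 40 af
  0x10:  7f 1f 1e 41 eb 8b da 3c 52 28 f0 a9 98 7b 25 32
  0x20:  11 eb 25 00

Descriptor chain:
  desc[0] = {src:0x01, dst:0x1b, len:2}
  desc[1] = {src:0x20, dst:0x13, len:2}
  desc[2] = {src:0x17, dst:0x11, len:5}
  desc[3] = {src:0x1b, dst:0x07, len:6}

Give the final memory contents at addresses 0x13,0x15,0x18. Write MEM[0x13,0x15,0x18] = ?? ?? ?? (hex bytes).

  after D0: wrote 2B at 0x1b = 765d
  after D1: wrote 2B at 0x13 = 11eb
  after D2: wrote 5B at 0x11 = 3c5228f076
  after D3: wrote 6B at 0x07 = 765d7b253211
query mem[0x13]=0x28, mem[0x15]=0x76, mem[0x18]=0x52

MEM[0x13,0x15,0x18] = 28 76 52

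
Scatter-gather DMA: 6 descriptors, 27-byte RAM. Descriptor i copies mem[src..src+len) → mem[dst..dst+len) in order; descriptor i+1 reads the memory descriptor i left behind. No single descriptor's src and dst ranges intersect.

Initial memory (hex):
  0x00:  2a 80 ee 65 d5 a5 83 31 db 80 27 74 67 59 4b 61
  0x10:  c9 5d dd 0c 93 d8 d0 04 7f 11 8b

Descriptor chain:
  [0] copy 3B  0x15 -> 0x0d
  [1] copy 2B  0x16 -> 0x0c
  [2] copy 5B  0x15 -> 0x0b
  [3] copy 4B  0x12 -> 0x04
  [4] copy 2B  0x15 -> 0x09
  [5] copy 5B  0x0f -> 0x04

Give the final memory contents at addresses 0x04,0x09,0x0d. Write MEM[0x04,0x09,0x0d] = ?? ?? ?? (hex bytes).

MEM[0x04,0x09,0x0d] = 11 d8 04

D0: mem[0x0d..0x0f] <- [d8 d0 04]
D1: mem[0x0c..0x0d] <- [d0 04]
D2: mem[0x0b..0x0f] <- [d8 d0 04 7f 11]
D3: mem[0x04..0x07] <- [dd 0c 93 d8]
D4: mem[0x09..0x0a] <- [d8 d0]
D5: mem[0x04..0x08] <- [11 c9 5d dd 0c]
query mem[0x04]=0x11, mem[0x09]=0xd8, mem[0x0d]=0x04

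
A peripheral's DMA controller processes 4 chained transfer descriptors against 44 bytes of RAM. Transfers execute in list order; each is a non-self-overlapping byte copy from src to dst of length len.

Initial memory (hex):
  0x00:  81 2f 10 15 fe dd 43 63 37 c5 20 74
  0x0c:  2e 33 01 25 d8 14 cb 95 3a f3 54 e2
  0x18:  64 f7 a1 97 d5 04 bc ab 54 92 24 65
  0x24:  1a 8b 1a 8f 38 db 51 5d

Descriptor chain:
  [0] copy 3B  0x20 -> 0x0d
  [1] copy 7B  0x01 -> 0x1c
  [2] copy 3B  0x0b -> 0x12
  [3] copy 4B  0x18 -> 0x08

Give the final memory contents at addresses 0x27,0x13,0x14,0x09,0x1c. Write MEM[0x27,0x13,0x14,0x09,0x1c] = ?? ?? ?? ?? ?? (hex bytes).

MEM[0x27,0x13,0x14,0x09,0x1c] = 8f 2e 54 f7 2f

  after D0: wrote 3B at 0x0d = 549224
  after D1: wrote 7B at 0x1c = 2f1015fedd4363
  after D2: wrote 3B at 0x12 = 742e54
  after D3: wrote 4B at 0x08 = 64f7a197
query mem[0x27]=0x8f, mem[0x13]=0x2e, mem[0x14]=0x54, mem[0x09]=0xf7, mem[0x1c]=0x2f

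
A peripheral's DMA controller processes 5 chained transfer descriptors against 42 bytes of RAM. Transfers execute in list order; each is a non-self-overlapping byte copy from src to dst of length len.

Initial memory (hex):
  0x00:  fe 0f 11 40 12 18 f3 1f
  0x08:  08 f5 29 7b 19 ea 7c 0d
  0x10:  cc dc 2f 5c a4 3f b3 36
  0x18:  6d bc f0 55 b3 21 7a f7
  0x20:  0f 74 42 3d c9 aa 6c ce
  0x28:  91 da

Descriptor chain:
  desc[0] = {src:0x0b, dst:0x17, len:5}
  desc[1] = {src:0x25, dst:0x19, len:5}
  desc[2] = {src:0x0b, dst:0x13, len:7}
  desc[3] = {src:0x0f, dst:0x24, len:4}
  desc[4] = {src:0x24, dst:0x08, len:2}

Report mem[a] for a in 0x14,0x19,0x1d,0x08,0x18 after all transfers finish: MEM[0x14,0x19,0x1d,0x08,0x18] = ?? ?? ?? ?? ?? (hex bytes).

D0: mem[0x17..0x1b] <- [7b 19 ea 7c 0d]
D1: mem[0x19..0x1d] <- [aa 6c ce 91 da]
D2: mem[0x13..0x19] <- [7b 19 ea 7c 0d cc dc]
D3: mem[0x24..0x27] <- [0d cc dc 2f]
D4: mem[0x08..0x09] <- [0d cc]
query mem[0x14]=0x19, mem[0x19]=0xdc, mem[0x1d]=0xda, mem[0x08]=0x0d, mem[0x18]=0xcc

MEM[0x14,0x19,0x1d,0x08,0x18] = 19 dc da 0d cc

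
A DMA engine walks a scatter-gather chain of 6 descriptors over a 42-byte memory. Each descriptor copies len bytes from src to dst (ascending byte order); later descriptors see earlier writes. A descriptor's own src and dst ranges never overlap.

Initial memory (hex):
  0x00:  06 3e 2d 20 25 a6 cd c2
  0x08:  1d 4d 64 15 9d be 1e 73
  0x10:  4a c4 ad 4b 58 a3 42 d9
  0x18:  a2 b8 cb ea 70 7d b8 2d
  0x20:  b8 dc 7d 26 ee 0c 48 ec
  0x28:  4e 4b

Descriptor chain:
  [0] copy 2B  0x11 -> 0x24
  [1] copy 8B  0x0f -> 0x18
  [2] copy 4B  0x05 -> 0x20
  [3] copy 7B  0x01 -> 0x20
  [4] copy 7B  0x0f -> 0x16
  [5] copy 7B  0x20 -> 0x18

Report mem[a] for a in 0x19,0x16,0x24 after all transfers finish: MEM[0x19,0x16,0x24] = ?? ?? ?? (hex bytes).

[0] 0x11->0x24 len=2 : c4 ad
[1] 0x0f->0x18 len=8 : 73 4a c4 ad 4b 58 a3 42
[2] 0x05->0x20 len=4 : a6 cd c2 1d
[3] 0x01->0x20 len=7 : 3e 2d 20 25 a6 cd c2
[4] 0x0f->0x16 len=7 : 73 4a c4 ad 4b 58 a3
[5] 0x20->0x18 len=7 : 3e 2d 20 25 a6 cd c2
query mem[0x19]=0x2d, mem[0x16]=0x73, mem[0x24]=0xa6

MEM[0x19,0x16,0x24] = 2d 73 a6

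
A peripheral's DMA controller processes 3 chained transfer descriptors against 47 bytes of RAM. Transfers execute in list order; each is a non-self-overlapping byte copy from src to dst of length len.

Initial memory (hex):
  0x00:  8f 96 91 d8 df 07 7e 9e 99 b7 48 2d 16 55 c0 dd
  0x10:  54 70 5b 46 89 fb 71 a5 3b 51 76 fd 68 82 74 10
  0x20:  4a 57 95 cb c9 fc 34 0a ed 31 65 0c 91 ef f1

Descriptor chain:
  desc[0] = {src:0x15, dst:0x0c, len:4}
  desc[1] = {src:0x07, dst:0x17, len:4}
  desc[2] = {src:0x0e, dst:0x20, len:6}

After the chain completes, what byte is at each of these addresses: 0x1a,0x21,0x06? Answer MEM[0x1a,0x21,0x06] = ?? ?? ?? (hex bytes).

MEM[0x1a,0x21,0x06] = 48 3b 7e

  after D0: wrote 4B at 0x0c = fb71a53b
  after D1: wrote 4B at 0x17 = 9e99b748
  after D2: wrote 6B at 0x20 = a53b54705b46
query mem[0x1a]=0x48, mem[0x21]=0x3b, mem[0x06]=0x7e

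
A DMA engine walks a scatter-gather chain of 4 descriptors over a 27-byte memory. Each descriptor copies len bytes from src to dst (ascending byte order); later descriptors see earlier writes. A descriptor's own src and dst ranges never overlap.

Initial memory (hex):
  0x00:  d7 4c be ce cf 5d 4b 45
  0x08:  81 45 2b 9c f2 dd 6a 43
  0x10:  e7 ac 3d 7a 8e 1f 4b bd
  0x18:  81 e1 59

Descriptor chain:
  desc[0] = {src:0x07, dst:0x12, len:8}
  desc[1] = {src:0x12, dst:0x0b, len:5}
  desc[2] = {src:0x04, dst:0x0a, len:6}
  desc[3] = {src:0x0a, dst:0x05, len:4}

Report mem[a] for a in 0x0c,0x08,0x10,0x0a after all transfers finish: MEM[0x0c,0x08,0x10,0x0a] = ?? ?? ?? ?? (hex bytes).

[0] 0x07->0x12 len=8 : 45 81 45 2b 9c f2 dd 6a
[1] 0x12->0x0b len=5 : 45 81 45 2b 9c
[2] 0x04->0x0a len=6 : cf 5d 4b 45 81 45
[3] 0x0a->0x05 len=4 : cf 5d 4b 45
query mem[0x0c]=0x4b, mem[0x08]=0x45, mem[0x10]=0xe7, mem[0x0a]=0xcf

MEM[0x0c,0x08,0x10,0x0a] = 4b 45 e7 cf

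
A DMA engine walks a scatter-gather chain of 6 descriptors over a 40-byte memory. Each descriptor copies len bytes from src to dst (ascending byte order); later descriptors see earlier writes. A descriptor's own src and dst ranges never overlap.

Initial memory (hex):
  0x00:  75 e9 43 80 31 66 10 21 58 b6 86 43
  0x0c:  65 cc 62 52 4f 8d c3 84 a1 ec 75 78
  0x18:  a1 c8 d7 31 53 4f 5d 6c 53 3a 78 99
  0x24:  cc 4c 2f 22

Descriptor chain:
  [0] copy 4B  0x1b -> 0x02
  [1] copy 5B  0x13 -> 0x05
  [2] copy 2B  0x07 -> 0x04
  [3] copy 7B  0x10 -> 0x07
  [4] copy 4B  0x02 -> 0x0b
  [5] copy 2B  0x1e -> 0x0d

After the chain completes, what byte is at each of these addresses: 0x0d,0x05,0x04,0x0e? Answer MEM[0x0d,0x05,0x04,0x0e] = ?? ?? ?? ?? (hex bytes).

[0] 0x1b->0x02 len=4 : 31 53 4f 5d
[1] 0x13->0x05 len=5 : 84 a1 ec 75 78
[2] 0x07->0x04 len=2 : ec 75
[3] 0x10->0x07 len=7 : 4f 8d c3 84 a1 ec 75
[4] 0x02->0x0b len=4 : 31 53 ec 75
[5] 0x1e->0x0d len=2 : 5d 6c
query mem[0x0d]=0x5d, mem[0x05]=0x75, mem[0x04]=0xec, mem[0x0e]=0x6c

MEM[0x0d,0x05,0x04,0x0e] = 5d 75 ec 6c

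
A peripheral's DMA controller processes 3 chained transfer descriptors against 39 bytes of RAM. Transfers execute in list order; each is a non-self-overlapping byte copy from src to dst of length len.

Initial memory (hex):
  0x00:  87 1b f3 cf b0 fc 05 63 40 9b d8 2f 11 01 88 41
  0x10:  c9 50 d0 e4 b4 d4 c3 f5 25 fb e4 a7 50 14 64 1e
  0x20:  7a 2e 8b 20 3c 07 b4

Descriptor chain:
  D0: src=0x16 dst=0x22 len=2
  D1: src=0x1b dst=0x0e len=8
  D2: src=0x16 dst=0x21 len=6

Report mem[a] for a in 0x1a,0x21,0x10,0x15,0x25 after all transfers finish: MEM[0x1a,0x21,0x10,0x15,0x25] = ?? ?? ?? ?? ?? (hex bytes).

MEM[0x1a,0x21,0x10,0x15,0x25] = e4 c3 14 c3 e4

[0] 0x16->0x22 len=2 : c3 f5
[1] 0x1b->0x0e len=8 : a7 50 14 64 1e 7a 2e c3
[2] 0x16->0x21 len=6 : c3 f5 25 fb e4 a7
query mem[0x1a]=0xe4, mem[0x21]=0xc3, mem[0x10]=0x14, mem[0x15]=0xc3, mem[0x25]=0xe4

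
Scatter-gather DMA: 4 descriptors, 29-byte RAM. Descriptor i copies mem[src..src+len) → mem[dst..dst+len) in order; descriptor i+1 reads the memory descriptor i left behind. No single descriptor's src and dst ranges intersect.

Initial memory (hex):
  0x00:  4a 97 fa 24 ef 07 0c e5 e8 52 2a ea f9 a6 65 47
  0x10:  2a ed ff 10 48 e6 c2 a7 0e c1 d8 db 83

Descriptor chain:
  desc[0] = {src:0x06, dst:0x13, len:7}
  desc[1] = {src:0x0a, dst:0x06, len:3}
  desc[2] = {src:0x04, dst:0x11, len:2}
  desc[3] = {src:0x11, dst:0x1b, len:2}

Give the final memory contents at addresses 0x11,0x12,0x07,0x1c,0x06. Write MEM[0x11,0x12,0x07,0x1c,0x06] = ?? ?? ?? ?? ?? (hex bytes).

MEM[0x11,0x12,0x07,0x1c,0x06] = ef 07 ea 07 2a

[0] 0x06->0x13 len=7 : 0c e5 e8 52 2a ea f9
[1] 0x0a->0x06 len=3 : 2a ea f9
[2] 0x04->0x11 len=2 : ef 07
[3] 0x11->0x1b len=2 : ef 07
query mem[0x11]=0xef, mem[0x12]=0x07, mem[0x07]=0xea, mem[0x1c]=0x07, mem[0x06]=0x2a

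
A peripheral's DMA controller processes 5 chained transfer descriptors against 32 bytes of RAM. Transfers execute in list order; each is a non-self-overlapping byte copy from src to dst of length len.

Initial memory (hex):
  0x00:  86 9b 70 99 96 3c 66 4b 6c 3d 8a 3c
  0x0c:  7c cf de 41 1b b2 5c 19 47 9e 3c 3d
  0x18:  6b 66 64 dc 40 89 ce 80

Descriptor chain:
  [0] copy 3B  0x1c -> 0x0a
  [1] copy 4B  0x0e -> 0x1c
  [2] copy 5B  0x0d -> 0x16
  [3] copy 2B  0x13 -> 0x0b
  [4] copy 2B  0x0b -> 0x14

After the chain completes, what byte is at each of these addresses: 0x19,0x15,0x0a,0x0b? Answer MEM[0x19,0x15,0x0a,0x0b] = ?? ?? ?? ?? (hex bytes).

MEM[0x19,0x15,0x0a,0x0b] = 1b 47 40 19

D0: mem[0x0a..0x0c] <- [40 89 ce]
D1: mem[0x1c..0x1f] <- [de 41 1b b2]
D2: mem[0x16..0x1a] <- [cf de 41 1b b2]
D3: mem[0x0b..0x0c] <- [19 47]
D4: mem[0x14..0x15] <- [19 47]
query mem[0x19]=0x1b, mem[0x15]=0x47, mem[0x0a]=0x40, mem[0x0b]=0x19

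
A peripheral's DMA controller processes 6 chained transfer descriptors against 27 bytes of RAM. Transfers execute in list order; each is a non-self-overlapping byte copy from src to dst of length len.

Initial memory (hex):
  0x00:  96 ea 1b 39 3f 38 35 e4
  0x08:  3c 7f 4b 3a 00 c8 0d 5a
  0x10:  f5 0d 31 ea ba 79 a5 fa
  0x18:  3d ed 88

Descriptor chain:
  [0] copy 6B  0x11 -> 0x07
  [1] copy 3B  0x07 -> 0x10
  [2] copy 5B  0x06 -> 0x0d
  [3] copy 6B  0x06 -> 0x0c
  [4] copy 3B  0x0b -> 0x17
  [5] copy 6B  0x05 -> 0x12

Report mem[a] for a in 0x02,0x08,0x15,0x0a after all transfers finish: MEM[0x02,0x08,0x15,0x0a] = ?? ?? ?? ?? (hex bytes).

MEM[0x02,0x08,0x15,0x0a] = 1b 31 31 ba

[0] 0x11->0x07 len=6 : 0d 31 ea ba 79 a5
[1] 0x07->0x10 len=3 : 0d 31 ea
[2] 0x06->0x0d len=5 : 35 0d 31 ea ba
[3] 0x06->0x0c len=6 : 35 0d 31 ea ba 79
[4] 0x0b->0x17 len=3 : 79 35 0d
[5] 0x05->0x12 len=6 : 38 35 0d 31 ea ba
query mem[0x02]=0x1b, mem[0x08]=0x31, mem[0x15]=0x31, mem[0x0a]=0xba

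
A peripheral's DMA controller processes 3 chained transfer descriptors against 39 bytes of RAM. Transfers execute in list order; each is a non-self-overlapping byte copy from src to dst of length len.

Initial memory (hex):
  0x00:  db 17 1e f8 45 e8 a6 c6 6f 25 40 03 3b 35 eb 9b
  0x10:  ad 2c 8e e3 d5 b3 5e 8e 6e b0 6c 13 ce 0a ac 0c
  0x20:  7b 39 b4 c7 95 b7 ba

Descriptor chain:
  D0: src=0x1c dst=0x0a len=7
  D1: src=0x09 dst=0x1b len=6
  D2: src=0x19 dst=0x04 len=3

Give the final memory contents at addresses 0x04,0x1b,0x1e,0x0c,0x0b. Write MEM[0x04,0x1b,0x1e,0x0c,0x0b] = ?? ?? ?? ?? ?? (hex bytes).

MEM[0x04,0x1b,0x1e,0x0c,0x0b] = b0 25 ac ac 0a

[0] 0x1c->0x0a len=7 : ce 0a ac 0c 7b 39 b4
[1] 0x09->0x1b len=6 : 25 ce 0a ac 0c 7b
[2] 0x19->0x04 len=3 : b0 6c 25
query mem[0x04]=0xb0, mem[0x1b]=0x25, mem[0x1e]=0xac, mem[0x0c]=0xac, mem[0x0b]=0x0a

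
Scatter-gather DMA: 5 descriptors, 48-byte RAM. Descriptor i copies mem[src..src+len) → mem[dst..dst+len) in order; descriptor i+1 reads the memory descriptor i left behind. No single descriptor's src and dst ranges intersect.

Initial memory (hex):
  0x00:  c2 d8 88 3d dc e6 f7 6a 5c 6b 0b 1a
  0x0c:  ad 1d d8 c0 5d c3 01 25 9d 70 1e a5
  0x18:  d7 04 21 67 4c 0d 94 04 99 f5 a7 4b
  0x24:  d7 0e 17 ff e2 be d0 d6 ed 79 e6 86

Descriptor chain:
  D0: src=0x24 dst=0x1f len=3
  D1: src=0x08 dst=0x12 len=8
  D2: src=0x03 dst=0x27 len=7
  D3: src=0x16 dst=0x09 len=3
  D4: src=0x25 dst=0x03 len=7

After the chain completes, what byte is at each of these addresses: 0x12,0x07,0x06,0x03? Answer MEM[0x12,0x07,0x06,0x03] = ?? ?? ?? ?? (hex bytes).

MEM[0x12,0x07,0x06,0x03] = 5c e6 dc 0e

[0] 0x24->0x1f len=3 : d7 0e 17
[1] 0x08->0x12 len=8 : 5c 6b 0b 1a ad 1d d8 c0
[2] 0x03->0x27 len=7 : 3d dc e6 f7 6a 5c 6b
[3] 0x16->0x09 len=3 : ad 1d d8
[4] 0x25->0x03 len=7 : 0e 17 3d dc e6 f7 6a
query mem[0x12]=0x5c, mem[0x07]=0xe6, mem[0x06]=0xdc, mem[0x03]=0x0e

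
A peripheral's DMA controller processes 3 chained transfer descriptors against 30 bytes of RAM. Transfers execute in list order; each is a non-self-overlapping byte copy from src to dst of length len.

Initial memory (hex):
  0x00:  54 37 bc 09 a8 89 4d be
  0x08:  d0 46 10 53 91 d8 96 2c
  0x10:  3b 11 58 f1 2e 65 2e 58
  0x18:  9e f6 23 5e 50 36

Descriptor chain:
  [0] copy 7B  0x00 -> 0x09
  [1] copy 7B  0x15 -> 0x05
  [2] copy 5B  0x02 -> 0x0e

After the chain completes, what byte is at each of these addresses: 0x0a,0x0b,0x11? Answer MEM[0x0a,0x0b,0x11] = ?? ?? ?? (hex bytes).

  after D0: wrote 7B at 0x09 = 5437bc09a8894d
  after D1: wrote 7B at 0x05 = 652e589ef6235e
  after D2: wrote 5B at 0x0e = bc09a8652e
query mem[0x0a]=0x23, mem[0x0b]=0x5e, mem[0x11]=0x65

MEM[0x0a,0x0b,0x11] = 23 5e 65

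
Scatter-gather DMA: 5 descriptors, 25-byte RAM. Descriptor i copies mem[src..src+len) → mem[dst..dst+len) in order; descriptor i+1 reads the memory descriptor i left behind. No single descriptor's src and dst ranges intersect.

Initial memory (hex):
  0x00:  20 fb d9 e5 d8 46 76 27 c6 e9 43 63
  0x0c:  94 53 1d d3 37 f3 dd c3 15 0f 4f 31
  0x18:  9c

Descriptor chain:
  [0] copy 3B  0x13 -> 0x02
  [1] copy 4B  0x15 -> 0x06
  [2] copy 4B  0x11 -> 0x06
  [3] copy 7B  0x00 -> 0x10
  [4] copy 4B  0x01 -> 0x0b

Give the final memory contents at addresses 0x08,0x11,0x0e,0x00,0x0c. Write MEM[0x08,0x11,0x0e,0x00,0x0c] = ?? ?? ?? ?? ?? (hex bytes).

MEM[0x08,0x11,0x0e,0x00,0x0c] = c3 fb 0f 20 c3

D0: mem[0x02..0x04] <- [c3 15 0f]
D1: mem[0x06..0x09] <- [0f 4f 31 9c]
D2: mem[0x06..0x09] <- [f3 dd c3 15]
D3: mem[0x10..0x16] <- [20 fb c3 15 0f 46 f3]
D4: mem[0x0b..0x0e] <- [fb c3 15 0f]
query mem[0x08]=0xc3, mem[0x11]=0xfb, mem[0x0e]=0x0f, mem[0x00]=0x20, mem[0x0c]=0xc3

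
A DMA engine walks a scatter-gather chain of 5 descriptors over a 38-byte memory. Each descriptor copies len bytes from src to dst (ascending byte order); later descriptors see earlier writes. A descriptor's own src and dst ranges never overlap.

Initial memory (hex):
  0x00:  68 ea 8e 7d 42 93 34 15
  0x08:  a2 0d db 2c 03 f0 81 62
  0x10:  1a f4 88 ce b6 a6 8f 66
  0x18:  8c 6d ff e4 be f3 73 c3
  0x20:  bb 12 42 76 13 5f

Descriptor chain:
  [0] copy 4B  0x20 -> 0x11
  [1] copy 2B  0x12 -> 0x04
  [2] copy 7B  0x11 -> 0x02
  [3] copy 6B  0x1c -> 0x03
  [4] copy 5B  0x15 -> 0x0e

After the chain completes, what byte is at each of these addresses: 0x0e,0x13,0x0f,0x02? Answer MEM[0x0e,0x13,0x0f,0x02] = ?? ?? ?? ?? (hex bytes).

MEM[0x0e,0x13,0x0f,0x02] = a6 42 8f bb

#0 dst[0x11+4] := {0xbb,0x12,0x42,0x76}
#1 dst[0x04+2] := {0x12,0x42}
#2 dst[0x02+7] := {0xbb,0x12,0x42,0x76,0xa6,0x8f,0x66}
#3 dst[0x03+6] := {0xbe,0xf3,0x73,0xc3,0xbb,0x12}
#4 dst[0x0e+5] := {0xa6,0x8f,0x66,0x8c,0x6d}
query mem[0x0e]=0xa6, mem[0x13]=0x42, mem[0x0f]=0x8f, mem[0x02]=0xbb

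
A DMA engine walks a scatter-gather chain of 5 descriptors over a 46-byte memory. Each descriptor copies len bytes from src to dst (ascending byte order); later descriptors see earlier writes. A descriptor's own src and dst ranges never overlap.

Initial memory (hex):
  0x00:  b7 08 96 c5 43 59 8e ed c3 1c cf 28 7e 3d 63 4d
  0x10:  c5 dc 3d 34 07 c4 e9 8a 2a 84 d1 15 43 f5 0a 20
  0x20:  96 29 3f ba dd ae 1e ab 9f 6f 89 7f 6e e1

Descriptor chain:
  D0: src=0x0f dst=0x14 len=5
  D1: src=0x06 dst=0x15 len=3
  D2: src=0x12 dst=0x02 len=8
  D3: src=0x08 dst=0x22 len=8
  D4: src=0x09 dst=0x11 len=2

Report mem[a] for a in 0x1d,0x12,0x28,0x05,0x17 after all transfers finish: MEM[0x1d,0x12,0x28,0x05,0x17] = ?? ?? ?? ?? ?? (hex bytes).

MEM[0x1d,0x12,0x28,0x05,0x17] = f5 cf 63 8e c3

[0] 0x0f->0x14 len=5 : 4d c5 dc 3d 34
[1] 0x06->0x15 len=3 : 8e ed c3
[2] 0x12->0x02 len=8 : 3d 34 4d 8e ed c3 34 84
[3] 0x08->0x22 len=8 : 34 84 cf 28 7e 3d 63 4d
[4] 0x09->0x11 len=2 : 84 cf
query mem[0x1d]=0xf5, mem[0x12]=0xcf, mem[0x28]=0x63, mem[0x05]=0x8e, mem[0x17]=0xc3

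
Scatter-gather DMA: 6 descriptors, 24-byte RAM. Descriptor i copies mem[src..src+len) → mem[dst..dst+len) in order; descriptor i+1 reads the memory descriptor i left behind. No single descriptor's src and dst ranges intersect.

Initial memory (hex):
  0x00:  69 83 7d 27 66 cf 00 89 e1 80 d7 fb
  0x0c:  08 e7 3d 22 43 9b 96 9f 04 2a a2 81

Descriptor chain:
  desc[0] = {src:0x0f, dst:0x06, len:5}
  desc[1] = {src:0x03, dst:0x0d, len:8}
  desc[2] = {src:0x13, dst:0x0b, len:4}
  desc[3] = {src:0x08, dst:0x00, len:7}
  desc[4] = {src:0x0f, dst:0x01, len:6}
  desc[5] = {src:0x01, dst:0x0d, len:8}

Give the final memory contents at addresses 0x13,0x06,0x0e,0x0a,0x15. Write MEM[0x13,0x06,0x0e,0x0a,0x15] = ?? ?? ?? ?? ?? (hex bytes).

  after D0: wrote 5B at 0x06 = 22439b969f
  after D1: wrote 8B at 0x0d = 2766cf22439b969f
  after D2: wrote 4B at 0x0b = 969f2aa2
  after D3: wrote 7B at 0x00 = 9b969f969f2aa2
  after D4: wrote 6B at 0x01 = cf22439b969f
  after D5: wrote 8B at 0x0d = cf22439b969f439b
query mem[0x13]=0x43, mem[0x06]=0x9f, mem[0x0e]=0x22, mem[0x0a]=0x9f, mem[0x15]=0x2a

MEM[0x13,0x06,0x0e,0x0a,0x15] = 43 9f 22 9f 2a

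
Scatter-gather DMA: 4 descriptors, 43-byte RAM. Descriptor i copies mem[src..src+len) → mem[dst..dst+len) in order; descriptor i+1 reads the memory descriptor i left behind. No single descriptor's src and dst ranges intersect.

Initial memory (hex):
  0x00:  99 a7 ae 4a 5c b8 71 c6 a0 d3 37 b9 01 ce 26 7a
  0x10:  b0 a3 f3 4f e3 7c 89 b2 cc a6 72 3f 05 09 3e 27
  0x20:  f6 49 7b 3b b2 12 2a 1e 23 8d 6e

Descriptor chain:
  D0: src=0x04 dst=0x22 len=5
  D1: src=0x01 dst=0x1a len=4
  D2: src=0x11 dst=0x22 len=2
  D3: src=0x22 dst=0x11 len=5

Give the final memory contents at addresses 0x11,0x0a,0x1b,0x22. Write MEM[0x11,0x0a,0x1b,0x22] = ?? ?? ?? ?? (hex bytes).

  after D0: wrote 5B at 0x22 = 5cb871c6a0
  after D1: wrote 4B at 0x1a = a7ae4a5c
  after D2: wrote 2B at 0x22 = a3f3
  after D3: wrote 5B at 0x11 = a3f371c6a0
query mem[0x11]=0xa3, mem[0x0a]=0x37, mem[0x1b]=0xae, mem[0x22]=0xa3

MEM[0x11,0x0a,0x1b,0x22] = a3 37 ae a3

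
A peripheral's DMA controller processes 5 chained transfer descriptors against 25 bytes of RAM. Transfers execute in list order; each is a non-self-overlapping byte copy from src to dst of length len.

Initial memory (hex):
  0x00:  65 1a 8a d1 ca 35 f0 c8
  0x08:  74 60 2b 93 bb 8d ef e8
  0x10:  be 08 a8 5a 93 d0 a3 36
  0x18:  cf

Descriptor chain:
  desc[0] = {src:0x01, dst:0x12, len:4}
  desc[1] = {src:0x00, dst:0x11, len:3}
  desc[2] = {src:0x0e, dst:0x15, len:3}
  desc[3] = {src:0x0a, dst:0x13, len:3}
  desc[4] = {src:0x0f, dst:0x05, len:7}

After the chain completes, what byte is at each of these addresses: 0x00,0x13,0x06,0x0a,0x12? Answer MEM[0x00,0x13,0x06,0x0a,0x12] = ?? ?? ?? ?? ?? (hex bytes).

#0 dst[0x12+4] := {0x1a,0x8a,0xd1,0xca}
#1 dst[0x11+3] := {0x65,0x1a,0x8a}
#2 dst[0x15+3] := {0xef,0xe8,0xbe}
#3 dst[0x13+3] := {0x2b,0x93,0xbb}
#4 dst[0x05+7] := {0xe8,0xbe,0x65,0x1a,0x2b,0x93,0xbb}
query mem[0x00]=0x65, mem[0x13]=0x2b, mem[0x06]=0xbe, mem[0x0a]=0x93, mem[0x12]=0x1a

MEM[0x00,0x13,0x06,0x0a,0x12] = 65 2b be 93 1a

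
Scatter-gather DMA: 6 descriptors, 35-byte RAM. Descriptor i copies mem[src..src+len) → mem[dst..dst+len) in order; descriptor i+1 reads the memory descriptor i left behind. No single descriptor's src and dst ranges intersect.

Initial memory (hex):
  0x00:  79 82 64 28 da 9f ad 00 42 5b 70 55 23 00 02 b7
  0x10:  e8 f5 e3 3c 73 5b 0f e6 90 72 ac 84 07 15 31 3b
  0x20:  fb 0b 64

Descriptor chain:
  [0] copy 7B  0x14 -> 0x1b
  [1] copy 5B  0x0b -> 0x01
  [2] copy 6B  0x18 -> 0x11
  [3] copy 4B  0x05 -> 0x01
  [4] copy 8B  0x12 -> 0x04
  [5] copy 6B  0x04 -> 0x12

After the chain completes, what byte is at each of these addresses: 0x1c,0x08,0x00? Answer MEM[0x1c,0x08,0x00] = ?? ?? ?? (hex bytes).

D0: mem[0x1b..0x21] <- [73 5b 0f e6 90 72 ac]
D1: mem[0x01..0x05] <- [55 23 00 02 b7]
D2: mem[0x11..0x16] <- [90 72 ac 73 5b 0f]
D3: mem[0x01..0x04] <- [b7 ad 00 42]
D4: mem[0x04..0x0b] <- [72 ac 73 5b 0f e6 90 72]
D5: mem[0x12..0x17] <- [72 ac 73 5b 0f e6]
query mem[0x1c]=0x5b, mem[0x08]=0x0f, mem[0x00]=0x79

MEM[0x1c,0x08,0x00] = 5b 0f 79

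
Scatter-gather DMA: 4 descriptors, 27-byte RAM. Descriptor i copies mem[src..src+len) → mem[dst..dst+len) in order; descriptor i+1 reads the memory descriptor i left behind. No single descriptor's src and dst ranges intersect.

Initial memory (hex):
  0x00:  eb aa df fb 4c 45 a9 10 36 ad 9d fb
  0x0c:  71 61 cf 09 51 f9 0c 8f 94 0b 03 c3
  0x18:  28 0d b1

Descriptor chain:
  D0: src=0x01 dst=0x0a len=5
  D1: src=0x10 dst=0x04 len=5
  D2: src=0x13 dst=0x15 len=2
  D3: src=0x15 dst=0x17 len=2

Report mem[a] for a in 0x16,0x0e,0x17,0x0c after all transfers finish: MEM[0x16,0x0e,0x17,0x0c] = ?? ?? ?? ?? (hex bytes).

  after D0: wrote 5B at 0x0a = aadffb4c45
  after D1: wrote 5B at 0x04 = 51f90c8f94
  after D2: wrote 2B at 0x15 = 8f94
  after D3: wrote 2B at 0x17 = 8f94
query mem[0x16]=0x94, mem[0x0e]=0x45, mem[0x17]=0x8f, mem[0x0c]=0xfb

MEM[0x16,0x0e,0x17,0x0c] = 94 45 8f fb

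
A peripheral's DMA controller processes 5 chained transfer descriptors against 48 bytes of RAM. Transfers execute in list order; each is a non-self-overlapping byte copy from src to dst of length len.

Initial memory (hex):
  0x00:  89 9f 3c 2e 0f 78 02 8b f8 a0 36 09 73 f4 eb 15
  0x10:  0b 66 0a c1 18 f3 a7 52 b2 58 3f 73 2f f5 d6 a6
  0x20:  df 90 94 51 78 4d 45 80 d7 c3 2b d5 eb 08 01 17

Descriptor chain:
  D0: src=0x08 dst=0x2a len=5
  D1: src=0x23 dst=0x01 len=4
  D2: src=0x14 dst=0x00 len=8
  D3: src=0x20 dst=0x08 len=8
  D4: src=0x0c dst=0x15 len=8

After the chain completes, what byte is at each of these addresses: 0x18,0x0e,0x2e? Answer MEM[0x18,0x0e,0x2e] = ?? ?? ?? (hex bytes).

#0 dst[0x2a+5] := {0xf8,0xa0,0x36,0x09,0x73}
#1 dst[0x01+4] := {0x51,0x78,0x4d,0x45}
#2 dst[0x00+8] := {0x18,0xf3,0xa7,0x52,0xb2,0x58,0x3f,0x73}
#3 dst[0x08+8] := {0xdf,0x90,0x94,0x51,0x78,0x4d,0x45,0x80}
#4 dst[0x15+8] := {0x78,0x4d,0x45,0x80,0x0b,0x66,0x0a,0xc1}
query mem[0x18]=0x80, mem[0x0e]=0x45, mem[0x2e]=0x73

MEM[0x18,0x0e,0x2e] = 80 45 73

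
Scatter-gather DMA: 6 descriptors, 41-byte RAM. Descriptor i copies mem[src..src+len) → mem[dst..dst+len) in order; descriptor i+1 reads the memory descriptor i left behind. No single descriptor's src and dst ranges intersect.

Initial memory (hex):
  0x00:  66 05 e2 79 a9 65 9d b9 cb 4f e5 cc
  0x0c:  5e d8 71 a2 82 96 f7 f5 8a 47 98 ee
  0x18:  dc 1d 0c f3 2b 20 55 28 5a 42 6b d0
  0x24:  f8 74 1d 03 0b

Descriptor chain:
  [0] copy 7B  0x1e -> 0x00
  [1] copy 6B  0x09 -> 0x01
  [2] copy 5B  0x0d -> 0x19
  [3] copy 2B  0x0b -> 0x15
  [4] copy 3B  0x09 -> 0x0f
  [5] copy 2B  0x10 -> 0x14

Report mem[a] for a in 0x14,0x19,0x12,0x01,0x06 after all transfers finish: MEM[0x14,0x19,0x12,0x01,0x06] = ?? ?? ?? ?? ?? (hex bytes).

D0: mem[0x00..0x06] <- [55 28 5a 42 6b d0 f8]
D1: mem[0x01..0x06] <- [4f e5 cc 5e d8 71]
D2: mem[0x19..0x1d] <- [d8 71 a2 82 96]
D3: mem[0x15..0x16] <- [cc 5e]
D4: mem[0x0f..0x11] <- [4f e5 cc]
D5: mem[0x14..0x15] <- [e5 cc]
query mem[0x14]=0xe5, mem[0x19]=0xd8, mem[0x12]=0xf7, mem[0x01]=0x4f, mem[0x06]=0x71

MEM[0x14,0x19,0x12,0x01,0x06] = e5 d8 f7 4f 71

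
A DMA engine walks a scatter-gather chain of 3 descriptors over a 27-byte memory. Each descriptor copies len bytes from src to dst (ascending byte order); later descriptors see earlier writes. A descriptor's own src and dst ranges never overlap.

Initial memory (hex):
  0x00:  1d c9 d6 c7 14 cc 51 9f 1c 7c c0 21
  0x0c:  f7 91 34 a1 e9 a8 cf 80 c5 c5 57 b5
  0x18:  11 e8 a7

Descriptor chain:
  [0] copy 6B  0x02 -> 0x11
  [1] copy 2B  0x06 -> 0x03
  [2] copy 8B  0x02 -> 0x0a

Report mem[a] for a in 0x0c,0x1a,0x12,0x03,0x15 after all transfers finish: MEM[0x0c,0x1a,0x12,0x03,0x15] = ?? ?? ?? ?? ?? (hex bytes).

[0] 0x02->0x11 len=6 : d6 c7 14 cc 51 9f
[1] 0x06->0x03 len=2 : 51 9f
[2] 0x02->0x0a len=8 : d6 51 9f cc 51 9f 1c 7c
query mem[0x0c]=0x9f, mem[0x1a]=0xa7, mem[0x12]=0xc7, mem[0x03]=0x51, mem[0x15]=0x51

MEM[0x0c,0x1a,0x12,0x03,0x15] = 9f a7 c7 51 51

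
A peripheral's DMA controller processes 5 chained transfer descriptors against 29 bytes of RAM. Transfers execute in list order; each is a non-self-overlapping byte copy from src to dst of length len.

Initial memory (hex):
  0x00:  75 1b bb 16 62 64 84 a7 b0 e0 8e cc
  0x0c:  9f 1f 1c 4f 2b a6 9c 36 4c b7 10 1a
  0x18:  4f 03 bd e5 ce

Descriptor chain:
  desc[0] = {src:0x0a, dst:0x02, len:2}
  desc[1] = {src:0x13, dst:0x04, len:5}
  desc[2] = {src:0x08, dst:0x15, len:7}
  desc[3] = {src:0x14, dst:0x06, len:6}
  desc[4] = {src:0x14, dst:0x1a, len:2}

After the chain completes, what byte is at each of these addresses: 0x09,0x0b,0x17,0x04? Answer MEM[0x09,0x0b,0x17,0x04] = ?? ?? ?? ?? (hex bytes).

D0: mem[0x02..0x03] <- [8e cc]
D1: mem[0x04..0x08] <- [36 4c b7 10 1a]
D2: mem[0x15..0x1b] <- [1a e0 8e cc 9f 1f 1c]
D3: mem[0x06..0x0b] <- [4c 1a e0 8e cc 9f]
D4: mem[0x1a..0x1b] <- [4c 1a]
query mem[0x09]=0x8e, mem[0x0b]=0x9f, mem[0x17]=0x8e, mem[0x04]=0x36

MEM[0x09,0x0b,0x17,0x04] = 8e 9f 8e 36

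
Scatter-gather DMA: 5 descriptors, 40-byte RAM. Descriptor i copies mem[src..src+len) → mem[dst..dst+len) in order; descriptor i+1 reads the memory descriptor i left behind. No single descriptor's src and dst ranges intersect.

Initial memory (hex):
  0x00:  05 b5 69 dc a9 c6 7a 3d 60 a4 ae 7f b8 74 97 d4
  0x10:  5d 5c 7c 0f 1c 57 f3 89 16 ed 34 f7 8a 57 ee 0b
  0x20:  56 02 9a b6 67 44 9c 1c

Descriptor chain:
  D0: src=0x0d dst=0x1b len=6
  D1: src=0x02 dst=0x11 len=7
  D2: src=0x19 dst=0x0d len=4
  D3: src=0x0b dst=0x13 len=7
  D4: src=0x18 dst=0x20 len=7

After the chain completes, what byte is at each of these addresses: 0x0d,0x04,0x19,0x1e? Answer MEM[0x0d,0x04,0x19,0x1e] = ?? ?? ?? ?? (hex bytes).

  after D0: wrote 6B at 0x1b = 7497d45d5c7c
  after D1: wrote 7B at 0x11 = 69dca9c67a3d60
  after D2: wrote 4B at 0x0d = ed347497
  after D3: wrote 7B at 0x13 = 7fb8ed34749769
  after D4: wrote 7B at 0x20 = 9769347497d45d
query mem[0x0d]=0xed, mem[0x04]=0xa9, mem[0x19]=0x69, mem[0x1e]=0x5d

MEM[0x0d,0x04,0x19,0x1e] = ed a9 69 5d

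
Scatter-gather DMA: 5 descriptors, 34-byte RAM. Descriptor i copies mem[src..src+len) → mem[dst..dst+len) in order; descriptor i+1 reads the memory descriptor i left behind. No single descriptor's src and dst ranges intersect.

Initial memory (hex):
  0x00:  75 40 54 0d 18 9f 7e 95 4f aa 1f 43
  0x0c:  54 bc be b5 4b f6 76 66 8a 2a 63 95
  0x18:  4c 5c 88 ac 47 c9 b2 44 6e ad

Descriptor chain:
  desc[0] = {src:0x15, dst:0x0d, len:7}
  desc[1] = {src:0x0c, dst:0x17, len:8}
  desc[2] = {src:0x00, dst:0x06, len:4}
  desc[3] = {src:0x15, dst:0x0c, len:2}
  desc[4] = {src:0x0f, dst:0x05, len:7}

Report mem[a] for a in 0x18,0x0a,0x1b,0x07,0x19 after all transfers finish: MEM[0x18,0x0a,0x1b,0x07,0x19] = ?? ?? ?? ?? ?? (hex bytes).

MEM[0x18,0x0a,0x1b,0x07,0x19] = 2a 8a 4c 5c 63

#0 dst[0x0d+7] := {0x2a,0x63,0x95,0x4c,0x5c,0x88,0xac}
#1 dst[0x17+8] := {0x54,0x2a,0x63,0x95,0x4c,0x5c,0x88,0xac}
#2 dst[0x06+4] := {0x75,0x40,0x54,0x0d}
#3 dst[0x0c+2] := {0x2a,0x63}
#4 dst[0x05+7] := {0x95,0x4c,0x5c,0x88,0xac,0x8a,0x2a}
query mem[0x18]=0x2a, mem[0x0a]=0x8a, mem[0x1b]=0x4c, mem[0x07]=0x5c, mem[0x19]=0x63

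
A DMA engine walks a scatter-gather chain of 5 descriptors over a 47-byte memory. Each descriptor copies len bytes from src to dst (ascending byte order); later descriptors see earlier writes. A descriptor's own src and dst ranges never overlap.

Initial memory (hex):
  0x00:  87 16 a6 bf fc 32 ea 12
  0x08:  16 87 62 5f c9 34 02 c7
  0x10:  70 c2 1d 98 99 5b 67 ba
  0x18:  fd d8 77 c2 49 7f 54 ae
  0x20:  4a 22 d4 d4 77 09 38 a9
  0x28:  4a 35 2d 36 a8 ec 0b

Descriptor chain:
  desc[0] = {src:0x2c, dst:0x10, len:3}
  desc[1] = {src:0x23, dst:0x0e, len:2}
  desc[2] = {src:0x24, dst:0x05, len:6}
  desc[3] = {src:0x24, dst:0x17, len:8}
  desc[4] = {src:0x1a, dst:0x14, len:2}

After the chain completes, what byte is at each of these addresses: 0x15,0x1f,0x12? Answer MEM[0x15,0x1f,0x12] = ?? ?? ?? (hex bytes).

MEM[0x15,0x1f,0x12] = 4a ae 0b

#0 dst[0x10+3] := {0xa8,0xec,0x0b}
#1 dst[0x0e+2] := {0xd4,0x77}
#2 dst[0x05+6] := {0x77,0x09,0x38,0xa9,0x4a,0x35}
#3 dst[0x17+8] := {0x77,0x09,0x38,0xa9,0x4a,0x35,0x2d,0x36}
#4 dst[0x14+2] := {0xa9,0x4a}
query mem[0x15]=0x4a, mem[0x1f]=0xae, mem[0x12]=0x0b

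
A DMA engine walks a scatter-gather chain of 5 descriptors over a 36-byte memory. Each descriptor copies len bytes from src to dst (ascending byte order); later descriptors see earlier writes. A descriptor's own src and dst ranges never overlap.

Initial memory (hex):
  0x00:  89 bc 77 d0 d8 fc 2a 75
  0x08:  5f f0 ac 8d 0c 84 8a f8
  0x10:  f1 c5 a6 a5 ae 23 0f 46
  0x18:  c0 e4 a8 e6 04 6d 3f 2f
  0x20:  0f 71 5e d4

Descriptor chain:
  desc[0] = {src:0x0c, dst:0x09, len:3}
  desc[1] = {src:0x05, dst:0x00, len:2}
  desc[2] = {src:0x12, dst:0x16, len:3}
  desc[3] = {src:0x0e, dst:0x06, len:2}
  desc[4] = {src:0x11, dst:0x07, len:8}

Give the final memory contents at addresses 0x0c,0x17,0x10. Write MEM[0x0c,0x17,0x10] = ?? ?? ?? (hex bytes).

MEM[0x0c,0x17,0x10] = a6 a5 f1

D0: mem[0x09..0x0b] <- [0c 84 8a]
D1: mem[0x00..0x01] <- [fc 2a]
D2: mem[0x16..0x18] <- [a6 a5 ae]
D3: mem[0x06..0x07] <- [8a f8]
D4: mem[0x07..0x0e] <- [c5 a6 a5 ae 23 a6 a5 ae]
query mem[0x0c]=0xa6, mem[0x17]=0xa5, mem[0x10]=0xf1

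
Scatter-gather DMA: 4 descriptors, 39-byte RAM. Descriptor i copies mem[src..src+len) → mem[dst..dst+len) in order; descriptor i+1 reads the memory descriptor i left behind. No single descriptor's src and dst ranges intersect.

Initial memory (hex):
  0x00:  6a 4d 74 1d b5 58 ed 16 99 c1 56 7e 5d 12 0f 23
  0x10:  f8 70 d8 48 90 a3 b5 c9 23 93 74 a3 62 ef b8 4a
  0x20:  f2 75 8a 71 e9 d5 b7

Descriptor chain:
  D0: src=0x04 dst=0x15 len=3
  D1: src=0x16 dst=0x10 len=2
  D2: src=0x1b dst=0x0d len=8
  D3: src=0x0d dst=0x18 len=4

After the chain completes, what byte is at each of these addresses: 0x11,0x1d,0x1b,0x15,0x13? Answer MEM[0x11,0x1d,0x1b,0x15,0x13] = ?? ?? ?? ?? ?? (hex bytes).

MEM[0x11,0x1d,0x1b,0x15,0x13] = 4a ef b8 b5 75

  after D0: wrote 3B at 0x15 = b558ed
  after D1: wrote 2B at 0x10 = 58ed
  after D2: wrote 8B at 0x0d = a362efb84af2758a
  after D3: wrote 4B at 0x18 = a362efb8
query mem[0x11]=0x4a, mem[0x1d]=0xef, mem[0x1b]=0xb8, mem[0x15]=0xb5, mem[0x13]=0x75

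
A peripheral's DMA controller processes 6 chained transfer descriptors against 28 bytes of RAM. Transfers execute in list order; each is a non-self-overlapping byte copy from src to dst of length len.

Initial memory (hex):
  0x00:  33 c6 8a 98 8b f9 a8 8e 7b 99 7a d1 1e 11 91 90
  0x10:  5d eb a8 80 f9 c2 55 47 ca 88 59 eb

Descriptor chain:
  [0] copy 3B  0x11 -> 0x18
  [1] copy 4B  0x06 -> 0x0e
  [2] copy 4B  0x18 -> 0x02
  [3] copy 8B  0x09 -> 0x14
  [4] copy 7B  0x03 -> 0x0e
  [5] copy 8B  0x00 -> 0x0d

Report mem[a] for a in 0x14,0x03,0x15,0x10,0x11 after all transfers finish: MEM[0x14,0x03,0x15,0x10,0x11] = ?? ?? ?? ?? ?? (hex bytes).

MEM[0x14,0x03,0x15,0x10,0x11] = 8e a8 7a a8 80

#0 dst[0x18+3] := {0xeb,0xa8,0x80}
#1 dst[0x0e+4] := {0xa8,0x8e,0x7b,0x99}
#2 dst[0x02+4] := {0xeb,0xa8,0x80,0xeb}
#3 dst[0x14+8] := {0x99,0x7a,0xd1,0x1e,0x11,0xa8,0x8e,0x7b}
#4 dst[0x0e+7] := {0xa8,0x80,0xeb,0xa8,0x8e,0x7b,0x99}
#5 dst[0x0d+8] := {0x33,0xc6,0xeb,0xa8,0x80,0xeb,0xa8,0x8e}
query mem[0x14]=0x8e, mem[0x03]=0xa8, mem[0x15]=0x7a, mem[0x10]=0xa8, mem[0x11]=0x80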